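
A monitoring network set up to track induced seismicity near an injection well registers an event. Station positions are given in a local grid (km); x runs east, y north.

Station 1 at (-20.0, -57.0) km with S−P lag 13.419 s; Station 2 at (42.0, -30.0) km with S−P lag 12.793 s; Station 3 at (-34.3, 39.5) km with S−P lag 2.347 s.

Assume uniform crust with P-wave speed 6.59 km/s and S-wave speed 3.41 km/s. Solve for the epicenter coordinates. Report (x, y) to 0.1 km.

Distance from S−P lag: d = Δt · v_P v_S / (v_P − v_S) = Δt · (6.59·3.41)/(6.59−3.41) ≈ 7.0666·Δt.
So d_Station 1 = 94.83, d_Station 2 = 90.40, d_Station 3 = 16.59 km.
Circle about each station: (x + 20.0)² + (y + 57.0)² = 94.83²; (x − 42.0)² + (y + 30.0)² = 90.40²; (x + 34.3)² + (y − 39.5)² = 16.59².
Subtracting pairs of circle equations eliminates x²+y² and gives linear equations (the radical axes):
124.0 x + 54.0 y = -164.43
-28.6 x + 193.0 y = 7805.24
Solving the 2×2 system: x ≈ -17.8, y ≈ 37.8 km.
Check against Station 1 (with the unrounded x, y): √((x + 20.0)²+(y + 57.0)²) = 94.83 ≈ 94.83 km. ✓

-17.8 km east, 37.8 km north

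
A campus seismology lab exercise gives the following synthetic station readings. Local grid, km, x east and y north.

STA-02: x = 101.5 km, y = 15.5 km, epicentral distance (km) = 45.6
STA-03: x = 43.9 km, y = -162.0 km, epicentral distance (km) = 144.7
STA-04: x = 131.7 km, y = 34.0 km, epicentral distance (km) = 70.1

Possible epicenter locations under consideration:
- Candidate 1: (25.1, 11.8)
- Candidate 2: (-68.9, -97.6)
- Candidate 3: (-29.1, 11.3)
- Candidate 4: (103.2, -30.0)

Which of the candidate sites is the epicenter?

Candidate 4

For each candidate, compare |candidate − station| to the reported distance:
Candidate 1: residuals STA-02 30.9, STA-03 30.1, STA-04 38.8 → max 38.8 km
Candidate 2: residuals STA-02 158.9, STA-03 14.8, STA-04 169.8 → max 169.8 km
Candidate 3: residuals STA-02 85.1, STA-03 43.3, STA-04 92.3 → max 92.3 km
Candidate 4: residuals STA-02 0.1, STA-03 0.0, STA-04 0.0 → max 0.1 km
Only Candidate 4 has all residuals ≈ 0.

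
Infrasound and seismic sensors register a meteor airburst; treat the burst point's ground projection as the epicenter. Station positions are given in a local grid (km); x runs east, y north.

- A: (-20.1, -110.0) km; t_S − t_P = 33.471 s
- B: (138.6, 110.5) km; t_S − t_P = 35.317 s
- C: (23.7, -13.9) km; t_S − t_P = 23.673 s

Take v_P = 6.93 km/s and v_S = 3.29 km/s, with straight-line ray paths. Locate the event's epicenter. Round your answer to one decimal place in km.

x ≈ -81.7 km, y ≈ 90.4 km

Distance from S−P lag: d = Δt · v_P v_S / (v_P − v_S) = Δt · (6.93·3.29)/(6.93−3.29) ≈ 6.2637·Δt.
So d_A = 209.65, d_B = 221.21, d_C = 148.28 km.
Circle about each station: (x + 20.1)² + (y + 110.0)² = 209.65²; (x − 138.6)² + (y − 110.5)² = 221.21²; (x − 23.7)² + (y + 13.9)² = 148.28².
Subtracting the A equation from the B and C equations removes the quadratic terms:
317.4 x + 441.0 y = 13935.46
87.6 x + 192.2 y = 10217.05
Solving the 2×2 system: x ≈ -81.7, y ≈ 90.4 km.
Check against A (with the unrounded x, y): √((x + 20.1)²+(y + 110.0)²) = 209.63 ≈ 209.65 km. ✓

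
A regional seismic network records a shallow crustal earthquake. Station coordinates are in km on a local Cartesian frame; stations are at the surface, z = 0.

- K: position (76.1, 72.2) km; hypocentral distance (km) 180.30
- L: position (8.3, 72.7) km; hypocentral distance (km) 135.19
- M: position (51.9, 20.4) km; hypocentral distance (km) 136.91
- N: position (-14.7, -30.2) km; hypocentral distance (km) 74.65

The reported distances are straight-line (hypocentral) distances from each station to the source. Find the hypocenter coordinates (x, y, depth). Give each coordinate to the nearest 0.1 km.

(-63.5, -27.0, 56.4)

Each station gives a sphere (x−x_i)² + (y−y_i)² + z² = d_i² (stations at z=0).
Subtracting the K sphere from L and M: z² cancels, leaving linear equations in x and y:
-135.6 x + 1.0 y = 8581.88
-48.4 x − 103.6 y = 5869.46
Solving: x ≈ -63.487, y ≈ -26.995 km (keep extra digits for the depth step; rounded: -63.5, -27.0).
Then from the K sphere: z² = 180.30² − (x − 76.1)² − (y − 72.2)² with x = -63.487, y = -26.995, so z ≈ 56.426 ≈ 56.4 km.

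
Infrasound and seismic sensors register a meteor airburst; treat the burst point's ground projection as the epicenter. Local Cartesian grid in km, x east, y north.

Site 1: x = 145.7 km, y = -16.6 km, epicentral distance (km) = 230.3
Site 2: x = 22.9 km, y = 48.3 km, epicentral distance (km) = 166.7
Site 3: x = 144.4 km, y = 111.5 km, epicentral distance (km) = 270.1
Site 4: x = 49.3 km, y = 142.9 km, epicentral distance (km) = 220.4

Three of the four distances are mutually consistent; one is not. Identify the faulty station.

Site 2

Solve using three stations at a time. Using Site 1, Site 3, Site 4 (subtract circle equations pairwise → linear system) gives (x, y) ≈ (-84.1, -32.6).
Distances from that point to each station vs reported:
  Site 1: calculated 230.3 vs reported 230.3 → residual 0.0 km
  Site 2: calculated 134.1 vs reported 166.7 → residual 32.6 km
  Site 3: calculated 270.1 vs reported 270.1 → residual 0.0 km
  Site 4: calculated 220.4 vs reported 220.4 → residual 0.0 km
Site 1, Site 3, Site 4 are mutually consistent (residuals ≈ 0); Site 2 is off by 32.6 km.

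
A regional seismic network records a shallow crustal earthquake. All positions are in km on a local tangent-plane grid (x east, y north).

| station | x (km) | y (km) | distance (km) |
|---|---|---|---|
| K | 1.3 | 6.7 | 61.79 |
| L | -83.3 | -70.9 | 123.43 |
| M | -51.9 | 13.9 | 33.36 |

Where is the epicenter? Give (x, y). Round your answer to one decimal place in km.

(-45.8, 46.7)

Circle about each station: (x − 1.3)² + (y − 6.7)² = 61.79²; (x + 83.3)² + (y + 70.9)² = 123.43²; (x + 51.9)² + (y − 13.9)² = 33.36².
Subtracting the K equation from the L and M equations removes the quadratic terms:
-169.2 x − 155.2 y = 502.16
-106.4 x + 14.4 y = 5545.35
Solving the 2×2 system: x ≈ -45.8, y ≈ 46.7 km.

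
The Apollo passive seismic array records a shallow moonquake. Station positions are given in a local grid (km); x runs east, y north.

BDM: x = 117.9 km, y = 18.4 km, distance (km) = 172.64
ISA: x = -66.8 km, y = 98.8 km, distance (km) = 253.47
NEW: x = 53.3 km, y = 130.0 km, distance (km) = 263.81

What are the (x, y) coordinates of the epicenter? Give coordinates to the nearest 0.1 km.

Circle about each station: (x − 117.9)² + (y − 18.4)² = 172.64²; (x + 66.8)² + (y − 98.8)² = 253.47²; (x − 53.3)² + (y − 130.0)² = 263.81².
Subtracting pairs of circle equations eliminates x²+y² and gives linear equations (the radical axes):
-369.4 x + 160.8 y = -34457.76
-129.2 x + 223.2 y = -34289.23
Solving the 2×2 system: x ≈ 35.3, y ≈ -133.2 km.
Check against BDM (with the unrounded x, y): √((x − 117.9)²+(y − 18.4)²) = 172.63 ≈ 172.64 km. ✓

(35.3, -133.2)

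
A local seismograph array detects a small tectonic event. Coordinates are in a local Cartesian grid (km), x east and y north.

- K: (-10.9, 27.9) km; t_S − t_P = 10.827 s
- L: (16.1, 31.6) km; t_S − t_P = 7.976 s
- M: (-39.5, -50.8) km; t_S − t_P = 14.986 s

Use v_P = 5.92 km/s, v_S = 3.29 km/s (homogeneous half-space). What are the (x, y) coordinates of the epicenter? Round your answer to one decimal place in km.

Distance from S−P lag: d = Δt · v_P v_S / (v_P − v_S) = Δt · (5.92·3.29)/(5.92−3.29) ≈ 7.4056·Δt.
So d_K = 80.18, d_L = 59.07, d_M = 110.98 km.
Circle about each station: (x + 10.9)² + (y − 27.9)² = 80.18²; (x − 16.1)² + (y − 31.6)² = 59.07²; (x + 39.5)² + (y + 50.8)² = 110.98².
Subtracting the K equation from the L and M equations removes the quadratic terms:
54.0 x + 7.4 y = 3300.12
-57.2 x − 157.4 y = -2644.06
Solving the 2×2 system: x ≈ 61.9, y ≈ -5.7 km.

(61.9, -5.7)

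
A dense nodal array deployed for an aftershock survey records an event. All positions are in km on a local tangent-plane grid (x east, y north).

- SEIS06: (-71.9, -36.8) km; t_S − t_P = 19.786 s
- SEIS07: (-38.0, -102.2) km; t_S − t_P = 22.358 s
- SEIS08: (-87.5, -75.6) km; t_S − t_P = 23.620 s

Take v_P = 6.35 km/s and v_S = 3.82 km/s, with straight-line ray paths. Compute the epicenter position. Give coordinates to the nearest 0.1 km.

x ≈ 80.1 km, y ≈ 76.7 km

Distance from S−P lag: d = Δt · v_P v_S / (v_P − v_S) = Δt · (6.35·3.82)/(6.35−3.82) ≈ 9.5877·Δt.
So d_SEIS06 = 189.70, d_SEIS07 = 214.36, d_SEIS08 = 226.46 km.
Circle about each station: (x + 71.9)² + (y + 36.8)² = 189.70²; (x + 38.0)² + (y + 102.2)² = 214.36²; (x + 87.5)² + (y + 75.6)² = 226.46².
Subtracting the SEIS06 equation from the SEIS07 and SEIS08 equations removes the quadratic terms:
67.8 x − 130.8 y = -4599.13
-31.2 x − 77.6 y = -8450.28
Solving the 2×2 system: x ≈ 80.1, y ≈ 76.7 km.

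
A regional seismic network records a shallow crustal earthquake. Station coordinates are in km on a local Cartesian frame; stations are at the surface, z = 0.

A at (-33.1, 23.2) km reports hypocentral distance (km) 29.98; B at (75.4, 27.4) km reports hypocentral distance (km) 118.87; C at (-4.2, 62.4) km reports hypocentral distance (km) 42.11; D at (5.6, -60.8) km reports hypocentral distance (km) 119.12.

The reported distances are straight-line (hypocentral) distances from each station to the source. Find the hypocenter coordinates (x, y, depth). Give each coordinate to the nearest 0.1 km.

(-40.7, 47.9, 15.2)

Each station gives a sphere (x−x_i)² + (y−y_i)² + z² = d_i² (stations at z=0).
Subtracting the A sphere from B and C: z² cancels, leaving linear equations in x and y:
217.0 x + 8.4 y = -8429.21
57.8 x + 78.4 y = 1403.10
Solving: x ≈ -40.699, y ≈ 47.901 km (keep extra digits for the depth step; rounded: -40.7, 47.9).
Then from the A sphere: z² = 29.98² − (x + 33.1)² − (y − 23.2)² with x = -40.699, y = 47.901, so z ≈ 15.196 ≈ 15.2 km.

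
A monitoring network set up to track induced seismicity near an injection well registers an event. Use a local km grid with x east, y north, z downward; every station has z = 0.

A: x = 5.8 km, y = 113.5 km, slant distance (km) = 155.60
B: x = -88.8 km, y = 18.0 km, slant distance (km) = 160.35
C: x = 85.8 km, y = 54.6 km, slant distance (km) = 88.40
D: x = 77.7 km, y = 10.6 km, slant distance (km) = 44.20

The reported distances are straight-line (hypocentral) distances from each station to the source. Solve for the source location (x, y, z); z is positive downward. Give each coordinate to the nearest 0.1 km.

x ≈ 63.8 km, y ≈ -30.7 km, depth ≈ 7.4 km

Each station gives a sphere (x−x_i)² + (y−y_i)² + z² = d_i² (stations at z=0).
Subtracting the A sphere from B and C: z² cancels, leaving linear equations in x and y:
-189.2 x − 191.0 y = -6207.21
160.0 x − 117.8 y = 13823.71
Solving: x ≈ 63.797, y ≈ -30.697 km (keep extra digits for the depth step; rounded: 63.8, -30.7).
Then from the A sphere: z² = 155.60² − (x − 5.8)² − (y − 113.5)² with x = 63.797, y = -30.697, so z ≈ 7.412 ≈ 7.4 km.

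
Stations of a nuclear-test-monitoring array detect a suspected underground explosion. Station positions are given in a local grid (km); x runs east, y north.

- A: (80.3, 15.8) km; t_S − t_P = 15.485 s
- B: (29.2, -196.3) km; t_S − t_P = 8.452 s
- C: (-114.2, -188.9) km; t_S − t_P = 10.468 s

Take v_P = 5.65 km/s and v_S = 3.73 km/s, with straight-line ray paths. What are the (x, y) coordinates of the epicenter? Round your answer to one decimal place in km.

-22.7 km east, -119.4 km north

Distance from S−P lag: d = Δt · v_P v_S / (v_P − v_S) = Δt · (5.65·3.73)/(5.65−3.73) ≈ 10.9763·Δt.
So d_A = 169.97, d_B = 92.77, d_C = 114.90 km.
Circle about each station: (x − 80.3)² + (y − 15.8)² = 169.97²; (x − 29.2)² + (y + 196.3)² = 92.77²; (x + 114.2)² + (y + 188.9)² = 114.90².
Subtracting pairs of circle equations eliminates x²+y² and gives linear equations (the radical axes):
-102.2 x − 424.2 y = 52972.13
-389.0 x − 409.4 y = 57714.91
Solving the 2×2 system: x ≈ -22.7, y ≈ -119.4 km.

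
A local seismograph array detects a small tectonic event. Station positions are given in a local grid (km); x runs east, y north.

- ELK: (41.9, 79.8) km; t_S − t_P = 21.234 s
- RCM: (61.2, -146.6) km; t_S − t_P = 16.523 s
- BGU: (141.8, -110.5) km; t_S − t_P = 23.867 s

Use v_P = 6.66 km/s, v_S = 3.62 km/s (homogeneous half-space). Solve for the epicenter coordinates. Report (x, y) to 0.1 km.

-42.2 km east, -66.1 km north

Distance from S−P lag: d = Δt · v_P v_S / (v_P − v_S) = Δt · (6.66·3.62)/(6.66−3.62) ≈ 7.9307·Δt.
So d_ELK = 168.40, d_RCM = 131.04, d_BGU = 189.28 km.
Circle about each station: (x − 41.9)² + (y − 79.8)² = 168.40²; (x − 61.2)² + (y + 146.6)² = 131.04²; (x − 141.8)² + (y + 110.5)² = 189.28².
Subtracting the ELK equation from the RCM and BGU equations removes the quadratic terms:
38.6 x − 452.8 y = 28300.43
199.8 x − 380.6 y = 16725.48
Solving the 2×2 system: x ≈ -42.2, y ≈ -66.1 km.
Check against ELK (with the unrounded x, y): √((x − 41.9)²+(y − 79.8)²) = 168.40 ≈ 168.40 km. ✓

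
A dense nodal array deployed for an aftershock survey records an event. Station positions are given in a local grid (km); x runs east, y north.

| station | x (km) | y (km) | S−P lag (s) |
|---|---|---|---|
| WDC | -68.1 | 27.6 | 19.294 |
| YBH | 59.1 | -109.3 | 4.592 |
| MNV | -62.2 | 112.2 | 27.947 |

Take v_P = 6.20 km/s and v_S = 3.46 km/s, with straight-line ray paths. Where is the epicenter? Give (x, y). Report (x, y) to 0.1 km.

32.6 km east, -85.0 km north

Distance from S−P lag: d = Δt · v_P v_S / (v_P − v_S) = Δt · (6.20·3.46)/(6.20−3.46) ≈ 7.8292·Δt.
So d_WDC = 151.06, d_YBH = 35.95, d_MNV = 218.80 km.
Circle about each station: (x + 68.1)² + (y − 27.6)² = 151.06²; (x − 59.1)² + (y + 109.3)² = 35.95²; (x + 62.2)² + (y − 112.2)² = 218.80².
Subtracting pairs of circle equations eliminates x²+y² and gives linear equations (the radical axes):
254.4 x − 273.8 y = 31566.65
11.8 x + 169.2 y = -13996.01
Solving the 2×2 system: x ≈ 32.6, y ≈ -85.0 km.
Check against WDC (with the unrounded x, y): √((x + 68.1)²+(y − 27.6)²) = 151.06 ≈ 151.06 km. ✓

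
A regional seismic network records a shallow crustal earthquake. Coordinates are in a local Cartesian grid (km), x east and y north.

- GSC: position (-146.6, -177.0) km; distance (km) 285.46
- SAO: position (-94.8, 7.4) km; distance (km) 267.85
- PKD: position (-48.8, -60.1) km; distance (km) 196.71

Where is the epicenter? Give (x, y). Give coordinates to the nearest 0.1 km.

Circle about each station: (x + 146.6)² + (y + 177.0)² = 285.46²; (x + 94.8)² + (y − 7.4)² = 267.85²; (x + 48.8)² + (y + 60.1)² = 196.71².
Subtracting pairs of circle equations eliminates x²+y² and gives linear equations (the radical axes):
103.6 x + 368.8 y = -34034.97
195.6 x + 233.8 y = -4034.52
Solving the 2×2 system: x ≈ 135.0, y ≈ -130.2 km.

135.0 km east, -130.2 km north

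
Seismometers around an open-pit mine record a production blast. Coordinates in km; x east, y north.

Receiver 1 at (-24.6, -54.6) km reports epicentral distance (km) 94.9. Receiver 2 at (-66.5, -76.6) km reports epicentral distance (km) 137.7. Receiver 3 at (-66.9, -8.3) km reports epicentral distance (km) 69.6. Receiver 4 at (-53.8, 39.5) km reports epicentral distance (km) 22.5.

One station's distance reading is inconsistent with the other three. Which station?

Solve using three stations at a time. Using Receiver 2, Receiver 3, Receiver 4 (subtract circle equations pairwise → linear system) gives (x, y) ≈ (-60.2, 60.9).
Distances from that point to each station vs reported:
  Receiver 1: calculated 120.9 vs reported 94.9 → residual 26.0 km
  Receiver 2: calculated 137.7 vs reported 137.7 → residual 0.0 km
  Receiver 3: calculated 69.6 vs reported 69.6 → residual 0.0 km
  Receiver 4: calculated 22.4 vs reported 22.5 → residual 0.1 km
Receiver 2, Receiver 3, Receiver 4 are mutually consistent (residuals ≈ 0); Receiver 1 is off by 26.0 km.

Receiver 1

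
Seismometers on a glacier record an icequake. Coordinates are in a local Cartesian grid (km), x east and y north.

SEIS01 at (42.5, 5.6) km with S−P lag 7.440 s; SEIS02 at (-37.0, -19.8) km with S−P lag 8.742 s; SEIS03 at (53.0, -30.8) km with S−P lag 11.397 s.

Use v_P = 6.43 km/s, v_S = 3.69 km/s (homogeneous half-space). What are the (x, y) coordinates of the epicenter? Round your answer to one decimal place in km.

-5.2 km east, 48.9 km north

Distance from S−P lag: d = Δt · v_P v_S / (v_P − v_S) = Δt · (6.43·3.69)/(6.43−3.69) ≈ 8.6594·Δt.
So d_SEIS01 = 64.43, d_SEIS02 = 75.70, d_SEIS03 = 98.69 km.
Circle about each station: (x − 42.5)² + (y − 5.6)² = 64.43²; (x + 37.0)² + (y + 19.8)² = 75.70²; (x − 53.0)² + (y + 30.8)² = 98.69².
Subtracting the SEIS01 equation from the SEIS02 and SEIS03 equations removes the quadratic terms:
-159.0 x − 50.8 y = -1655.84
21.0 x − 72.8 y = -3668.46
Solving the 2×2 system: x ≈ -5.2, y ≈ 48.9 km.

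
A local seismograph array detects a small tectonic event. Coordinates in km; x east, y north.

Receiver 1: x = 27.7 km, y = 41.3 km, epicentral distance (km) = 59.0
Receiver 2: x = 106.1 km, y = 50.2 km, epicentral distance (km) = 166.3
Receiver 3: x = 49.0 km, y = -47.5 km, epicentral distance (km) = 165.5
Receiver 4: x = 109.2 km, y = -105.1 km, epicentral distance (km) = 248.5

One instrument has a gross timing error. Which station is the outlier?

Solve using three stations at a time. Using Receiver 2, Receiver 3, Receiver 4 (subtract circle equations pairwise → linear system) gives (x, y) ≈ (-57.7, 79.0).
Distances from that point to each station vs reported:
  Receiver 1: calculated 93.3 vs reported 59.0 → residual 34.3 km
  Receiver 2: calculated 166.3 vs reported 166.3 → residual 0.0 km
  Receiver 3: calculated 165.5 vs reported 165.5 → residual 0.0 km
  Receiver 4: calculated 248.5 vs reported 248.5 → residual 0.0 km
Receiver 2, Receiver 3, Receiver 4 are mutually consistent (residuals ≈ 0); Receiver 1 is off by 34.3 km.

Receiver 1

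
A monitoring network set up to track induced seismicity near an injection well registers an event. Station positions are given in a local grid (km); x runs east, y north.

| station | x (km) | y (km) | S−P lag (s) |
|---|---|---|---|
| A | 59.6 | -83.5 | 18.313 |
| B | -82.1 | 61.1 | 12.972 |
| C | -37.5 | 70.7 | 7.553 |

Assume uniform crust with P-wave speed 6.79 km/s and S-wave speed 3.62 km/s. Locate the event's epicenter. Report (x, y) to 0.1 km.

x ≈ 18.1 km, y ≈ 52.3 km

Distance from S−P lag: d = Δt · v_P v_S / (v_P − v_S) = Δt · (6.79·3.62)/(6.79−3.62) ≈ 7.7539·Δt.
So d_A = 142.00, d_B = 100.58, d_C = 58.57 km.
Circle about each station: (x − 59.6)² + (y + 83.5)² = 142.00²; (x + 82.1)² + (y − 61.1)² = 100.58²; (x + 37.5)² + (y − 70.7)² = 58.57².
Subtracting pairs of circle equations eliminates x²+y² and gives linear equations (the radical axes):
-283.4 x + 289.2 y = 9996.87
-194.2 x + 308.4 y = 12613.89
Solving the 2×2 system: x ≈ 18.1, y ≈ 52.3 km.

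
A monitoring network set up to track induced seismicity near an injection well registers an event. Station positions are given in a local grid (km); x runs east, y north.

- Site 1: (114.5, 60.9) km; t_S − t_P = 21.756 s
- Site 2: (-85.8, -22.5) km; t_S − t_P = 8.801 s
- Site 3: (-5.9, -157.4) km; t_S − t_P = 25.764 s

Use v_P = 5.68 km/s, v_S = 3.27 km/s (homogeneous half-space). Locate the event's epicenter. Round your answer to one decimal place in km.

-51.3 km east, 35.9 km north

Distance from S−P lag: d = Δt · v_P v_S / (v_P − v_S) = Δt · (5.68·3.27)/(5.68−3.27) ≈ 7.7069·Δt.
So d_Site 1 = 167.67, d_Site 2 = 67.83, d_Site 3 = 198.56 km.
Circle about each station: (x − 114.5)² + (y − 60.9)² = 167.67²; (x + 85.8)² + (y + 22.5)² = 67.83²; (x + 5.9)² + (y + 157.4)² = 198.56².
Subtracting pairs of circle equations eliminates x²+y² and gives linear equations (the radical axes):
-400.6 x − 166.8 y = 14561.15
-240.8 x − 436.6 y = -3322.33
Solving the 2×2 system: x ≈ -51.3, y ≈ 35.9 km.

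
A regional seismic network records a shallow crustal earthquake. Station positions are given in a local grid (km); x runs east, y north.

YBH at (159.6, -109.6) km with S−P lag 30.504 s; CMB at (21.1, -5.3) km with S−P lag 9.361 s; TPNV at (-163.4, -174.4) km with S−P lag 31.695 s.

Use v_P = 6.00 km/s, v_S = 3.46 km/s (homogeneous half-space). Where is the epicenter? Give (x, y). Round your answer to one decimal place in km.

Distance from S−P lag: d = Δt · v_P v_S / (v_P − v_S) = Δt · (6.00·3.46)/(6.00−3.46) ≈ 8.1732·Δt.
So d_YBH = 249.32, d_CMB = 76.51, d_TPNV = 259.05 km.
Circle about each station: (x − 159.6)² + (y + 109.6)² = 249.32²; (x − 21.1)² + (y + 5.3)² = 76.51²; (x + 163.4)² + (y + 174.4)² = 259.05².
Subtracting the YBH equation from the CMB and TPNV equations removes the quadratic terms:
-277.0 x + 208.6 y = 19295.66
-646.0 x − 129.6 y = 14684.16
Solving the 2×2 system: x ≈ -32.6, y ≈ 49.2 km.

x ≈ -32.6 km, y ≈ 49.2 km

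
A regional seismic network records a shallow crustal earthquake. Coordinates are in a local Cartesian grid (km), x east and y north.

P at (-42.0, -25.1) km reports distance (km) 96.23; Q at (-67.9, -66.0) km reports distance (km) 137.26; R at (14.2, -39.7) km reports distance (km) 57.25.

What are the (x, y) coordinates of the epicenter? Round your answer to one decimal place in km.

Circle about each station: (x + 42.0)² + (y + 25.1)² = 96.23²; (x + 67.9)² + (y + 66.0)² = 137.26²; (x − 14.2)² + (y + 39.7)² = 57.25².
Subtracting pairs of circle equations eliminates x²+y² and gives linear equations (the radical axes):
-51.8 x − 81.8 y = -3007.69
112.4 x − 29.2 y = 5366.37
Solving the 2×2 system: x ≈ 49.2, y ≈ 5.6 km.

49.2 km east, 5.6 km north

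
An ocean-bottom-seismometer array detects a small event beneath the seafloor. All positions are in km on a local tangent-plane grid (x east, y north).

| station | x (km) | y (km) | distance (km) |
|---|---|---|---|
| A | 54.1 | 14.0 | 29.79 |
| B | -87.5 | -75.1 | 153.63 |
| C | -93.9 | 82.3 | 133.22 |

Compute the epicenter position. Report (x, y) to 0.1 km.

Circle about each station: (x − 54.1)² + (y − 14.0)² = 29.79²; (x + 87.5)² + (y + 75.1)² = 153.63²; (x + 93.9)² + (y − 82.3)² = 133.22².
Subtracting the A equation from the B and C equations removes the quadratic terms:
-283.2 x − 178.2 y = -12541.28
-296.0 x + 136.6 y = -4392.43
Solving the 2×2 system: x ≈ 27.3, y ≈ 27.0 km.

x ≈ 27.3 km, y ≈ 27.0 km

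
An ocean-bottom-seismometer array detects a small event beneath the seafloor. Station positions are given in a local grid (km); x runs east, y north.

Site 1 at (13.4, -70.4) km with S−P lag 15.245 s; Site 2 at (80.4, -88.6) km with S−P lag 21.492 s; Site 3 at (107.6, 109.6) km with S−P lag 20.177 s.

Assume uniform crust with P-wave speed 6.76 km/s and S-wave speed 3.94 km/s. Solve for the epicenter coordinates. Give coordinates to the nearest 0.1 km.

(-71.9, 45.6)

Distance from S−P lag: d = Δt · v_P v_S / (v_P − v_S) = Δt · (6.76·3.94)/(6.76−3.94) ≈ 9.4448·Δt.
So d_Site 1 = 143.99, d_Site 2 = 202.99, d_Site 3 = 190.57 km.
Circle about each station: (x − 13.4)² + (y + 70.4)² = 143.99²; (x − 80.4)² + (y + 88.6)² = 202.99²; (x − 107.6)² + (y − 109.6)² = 190.57².
Subtracting the Site 1 equation from the Site 2 and Site 3 equations removes the quadratic terms:
134.0 x − 36.4 y = -11293.42
188.4 x + 360.0 y = 2870.40
Solving the 2×2 system: x ≈ -71.9, y ≈ 45.6 km.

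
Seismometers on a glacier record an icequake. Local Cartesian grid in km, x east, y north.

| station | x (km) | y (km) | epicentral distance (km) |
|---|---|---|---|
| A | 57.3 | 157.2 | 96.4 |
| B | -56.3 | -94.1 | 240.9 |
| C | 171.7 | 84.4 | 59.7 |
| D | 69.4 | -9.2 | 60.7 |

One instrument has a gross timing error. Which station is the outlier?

Solve using three stations at a time. Using A, B, C (subtract circle equations pairwise → linear system) gives (x, y) ≈ (112.3, 78.0).
Distances from that point to each station vs reported:
  A: calculated 96.4 vs reported 96.4 → residual 0.0 km
  B: calculated 240.9 vs reported 240.9 → residual 0.0 km
  C: calculated 59.7 vs reported 59.7 → residual 0.0 km
  D: calculated 97.2 vs reported 60.7 → residual 36.5 km
A, B, C are mutually consistent (residuals ≈ 0); D is off by 36.5 km.

D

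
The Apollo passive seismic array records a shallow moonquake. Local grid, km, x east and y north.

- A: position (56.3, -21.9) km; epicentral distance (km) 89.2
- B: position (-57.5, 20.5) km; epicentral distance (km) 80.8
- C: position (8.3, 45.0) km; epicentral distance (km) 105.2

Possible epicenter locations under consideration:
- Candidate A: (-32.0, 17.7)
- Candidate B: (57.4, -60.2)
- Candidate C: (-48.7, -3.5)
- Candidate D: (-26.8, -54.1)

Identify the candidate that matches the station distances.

Candidate D

For each candidate, compare |candidate − station| to the reported distance:
Candidate A: residuals A 7.6, B 55.1, C 56.5 → max 56.5 km
Candidate B: residuals A 50.9, B 59.6, C 10.9 → max 59.6 km
Candidate C: residuals A 17.4, B 55.2, C 30.4 → max 55.2 km
Candidate D: residuals A 0.1, B 0.1, C 0.1 → max 0.1 km
Only Candidate D has all residuals ≈ 0.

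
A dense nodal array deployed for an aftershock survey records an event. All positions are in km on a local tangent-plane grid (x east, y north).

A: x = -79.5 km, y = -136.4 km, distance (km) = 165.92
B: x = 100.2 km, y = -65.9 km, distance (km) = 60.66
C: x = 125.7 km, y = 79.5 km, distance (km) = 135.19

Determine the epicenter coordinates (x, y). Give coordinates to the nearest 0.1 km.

Circle about each station: (x + 79.5)² + (y + 136.4)² = 165.92²; (x − 100.2)² + (y + 65.9)² = 60.66²; (x − 125.7)² + (y − 79.5)² = 135.19².
Subtracting the A equation from the B and C equations removes the quadratic terms:
359.4 x + 141.0 y = 13307.45
410.4 x + 431.8 y = 6448.64
Solving the 2×2 system: x ≈ 49.7, y ≈ -32.3 km.
Check against A (with the unrounded x, y): √((x + 79.5)²+(y + 136.4)²) = 165.92 ≈ 165.92 km. ✓

49.7 km east, -32.3 km north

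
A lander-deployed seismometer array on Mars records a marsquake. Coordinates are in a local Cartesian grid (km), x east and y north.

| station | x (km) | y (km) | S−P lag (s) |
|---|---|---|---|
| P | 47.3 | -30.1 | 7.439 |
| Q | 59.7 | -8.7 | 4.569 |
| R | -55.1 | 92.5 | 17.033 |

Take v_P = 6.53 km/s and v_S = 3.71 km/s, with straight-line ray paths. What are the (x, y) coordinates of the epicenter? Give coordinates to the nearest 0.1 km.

Distance from S−P lag: d = Δt · v_P v_S / (v_P − v_S) = Δt · (6.53·3.71)/(6.53−3.71) ≈ 8.5909·Δt.
So d_P = 63.91, d_Q = 39.25, d_R = 146.33 km.
Circle about each station: (x − 47.3)² + (y + 30.1)² = 63.91²; (x − 59.7)² + (y + 8.7)² = 39.25²; (x + 55.1)² + (y − 92.5)² = 146.33².
Subtracting the P equation from the Q and R equations removes the quadratic terms:
24.8 x + 42.8 y = 3040.41
-204.8 x + 245.2 y = -8879.02
Solving the 2×2 system: x ≈ 75.8, y ≈ 27.1 km.

x ≈ 75.8 km, y ≈ 27.1 km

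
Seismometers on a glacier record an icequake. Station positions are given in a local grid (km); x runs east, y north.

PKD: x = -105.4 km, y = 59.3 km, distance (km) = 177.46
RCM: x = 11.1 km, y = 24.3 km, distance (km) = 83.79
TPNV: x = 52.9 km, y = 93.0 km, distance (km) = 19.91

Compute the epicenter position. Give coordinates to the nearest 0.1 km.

70.4 km east, 83.5 km north

Circle about each station: (x + 105.4)² + (y − 59.3)² = 177.46²; (x − 11.1)² + (y − 24.3)² = 83.79²; (x − 52.9)² + (y − 93.0)² = 19.91².
Subtracting the PKD equation from the RCM and TPNV equations removes the quadratic terms:
233.0 x − 70.0 y = 10559.34
316.6 x + 67.4 y = 27917.40
Solving the 2×2 system: x ≈ 70.4, y ≈ 83.5 km.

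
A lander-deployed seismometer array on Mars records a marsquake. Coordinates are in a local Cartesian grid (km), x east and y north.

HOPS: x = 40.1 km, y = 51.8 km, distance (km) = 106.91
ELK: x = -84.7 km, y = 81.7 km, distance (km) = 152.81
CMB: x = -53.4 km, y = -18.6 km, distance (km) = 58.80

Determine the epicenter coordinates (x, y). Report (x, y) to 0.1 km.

Circle about each station: (x − 40.1)² + (y − 51.8)² = 106.91²; (x + 84.7)² + (y − 81.7)² = 152.81²; (x + 53.4)² + (y + 18.6)² = 58.80².
Subtracting pairs of circle equations eliminates x²+y² and gives linear equations (the radical axes):
-249.6 x + 59.8 y = -2363.42
-187.0 x − 140.8 y = 6878.58
Solving the 2×2 system: x ≈ -1.7, y ≈ -46.6 km.
Check against HOPS (with the unrounded x, y): √((x − 40.1)²+(y − 51.8)²) = 106.91 ≈ 106.91 km. ✓

(-1.7, -46.6)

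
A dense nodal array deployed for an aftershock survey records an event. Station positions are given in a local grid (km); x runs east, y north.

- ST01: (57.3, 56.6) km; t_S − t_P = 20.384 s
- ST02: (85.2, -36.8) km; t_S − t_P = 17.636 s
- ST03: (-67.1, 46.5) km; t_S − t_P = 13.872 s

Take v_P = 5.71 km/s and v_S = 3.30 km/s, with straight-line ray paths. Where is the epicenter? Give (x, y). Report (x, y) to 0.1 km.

x ≈ -50.6 km, y ≈ -60.7 km

Distance from S−P lag: d = Δt · v_P v_S / (v_P − v_S) = Δt · (5.71·3.30)/(5.71−3.30) ≈ 7.8187·Δt.
So d_ST01 = 159.38, d_ST02 = 137.89, d_ST03 = 108.46 km.
Circle about each station: (x − 57.3)² + (y − 56.6)² = 159.38²; (x − 85.2)² + (y + 36.8)² = 137.89²; (x + 67.1)² + (y − 46.5)² = 108.46².
Subtracting the ST01 equation from the ST02 and ST03 equations removes the quadratic terms:
55.8 x − 186.8 y = 8514.76
-248.8 x − 20.2 y = 13816.22
Solving the 2×2 system: x ≈ -50.6, y ≈ -60.7 km.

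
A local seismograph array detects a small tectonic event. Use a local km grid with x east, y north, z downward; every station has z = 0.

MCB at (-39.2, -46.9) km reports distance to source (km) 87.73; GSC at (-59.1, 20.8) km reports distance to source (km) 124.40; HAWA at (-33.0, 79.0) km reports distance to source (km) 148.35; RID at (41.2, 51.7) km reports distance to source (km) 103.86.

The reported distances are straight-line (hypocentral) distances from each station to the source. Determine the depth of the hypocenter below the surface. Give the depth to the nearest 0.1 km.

Each station gives a sphere (x−x_i)² + (y−y_i)² + z² = d_i² (stations at z=0).
Subtracting the MCB sphere from GSC and HAWA: z² cancels, leaving linear equations in x and y:
-39.8 x + 135.4 y = -7589.61
12.4 x + 251.8 y = -10717.42
Solving: x ≈ 39.308, y ≈ -44.499 km (keep extra digits for the depth step; rounded: 39.3, -44.5).
Then from the MCB sphere: z² = 87.73² − (x + 39.2)² − (y + 46.9)² with x = 39.308, y = -44.499, so z ≈ 39.080 ≈ 39.1 km.
Check against RID (with the unrounded solution): distance 103.85 ≈ 103.86 km. ✓

depth ≈ 39.1 km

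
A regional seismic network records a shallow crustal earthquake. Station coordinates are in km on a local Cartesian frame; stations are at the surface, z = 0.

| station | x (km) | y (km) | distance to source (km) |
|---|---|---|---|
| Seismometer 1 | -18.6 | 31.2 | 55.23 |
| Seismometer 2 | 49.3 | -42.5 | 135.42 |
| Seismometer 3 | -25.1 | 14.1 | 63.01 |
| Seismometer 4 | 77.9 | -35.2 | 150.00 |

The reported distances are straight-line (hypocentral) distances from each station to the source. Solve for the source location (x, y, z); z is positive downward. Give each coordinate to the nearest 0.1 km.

x ≈ -32.8 km, y ≈ 53.7 km, depth ≈ 48.4 km

Each station gives a sphere (x−x_i)² + (y−y_i)² + z² = d_i² (stations at z=0).
Subtracting the Seismometer 1 sphere from Seismometer 2 and Seismometer 3: z² cancels, leaving linear equations in x and y:
135.8 x − 147.4 y = -12370.88
-13.0 x − 34.2 y = -1410.49
Solving: x ≈ -32.799, y ≈ 53.710 km (keep extra digits for the depth step; rounded: -32.8, 53.7).
Then from the Seismometer 1 sphere: z² = 55.23² − (x + 18.6)² − (y − 31.2)² with x = -32.799, y = 53.710, so z ≈ 48.395 ≈ 48.4 km.
Check against Seismometer 4 (with the unrounded solution): distance 150.00 ≈ 150.00 km. ✓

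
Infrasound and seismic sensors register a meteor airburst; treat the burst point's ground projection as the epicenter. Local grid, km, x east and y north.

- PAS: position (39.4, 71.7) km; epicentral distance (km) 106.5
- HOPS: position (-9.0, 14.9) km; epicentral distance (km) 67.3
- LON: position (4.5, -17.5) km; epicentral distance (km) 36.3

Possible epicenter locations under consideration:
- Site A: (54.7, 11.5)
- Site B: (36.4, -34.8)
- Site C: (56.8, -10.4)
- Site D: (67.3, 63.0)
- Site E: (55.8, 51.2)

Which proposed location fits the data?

Site B

For each candidate, compare |candidate − station| to the reported distance:
Site A: residuals PAS 44.4, HOPS 3.5, LON 21.7 → max 44.4 km
Site B: residuals PAS 0.0, HOPS 0.0, LON 0.0 → max 0.0 km
Site C: residuals PAS 22.6, HOPS 3.2, LON 16.5 → max 22.6 km
Site D: residuals PAS 77.3, HOPS 22.9, LON 65.8 → max 77.3 km
Site E: residuals PAS 80.2, HOPS 7.0, LON 49.4 → max 80.2 km
Only Site B has all residuals ≈ 0.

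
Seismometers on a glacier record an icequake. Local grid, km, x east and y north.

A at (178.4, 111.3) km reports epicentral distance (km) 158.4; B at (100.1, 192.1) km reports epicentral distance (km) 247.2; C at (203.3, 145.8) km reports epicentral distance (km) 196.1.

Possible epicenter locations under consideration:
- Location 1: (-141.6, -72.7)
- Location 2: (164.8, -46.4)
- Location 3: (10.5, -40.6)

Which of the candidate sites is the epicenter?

Location 2

For each candidate, compare |candidate − station| to the reported distance:
Location 1: residuals A 210.7, B 111.3, C 212.2 → max 212.2 km
Location 2: residuals A 0.1, B 0.1, C 0.1 → max 0.1 km
Location 3: residuals A 68.0, B 2.2, C 72.1 → max 72.1 km
Only Location 2 has all residuals ≈ 0.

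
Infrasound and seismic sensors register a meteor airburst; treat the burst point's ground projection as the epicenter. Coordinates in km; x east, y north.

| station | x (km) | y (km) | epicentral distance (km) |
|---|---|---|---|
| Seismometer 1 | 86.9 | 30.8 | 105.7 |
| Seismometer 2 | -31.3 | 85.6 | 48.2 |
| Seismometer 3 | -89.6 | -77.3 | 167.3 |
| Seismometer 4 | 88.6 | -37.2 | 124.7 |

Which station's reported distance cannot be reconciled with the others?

Solve using three stations at a time. Using Seismometer 2, Seismometer 3, Seismometer 4 (subtract circle equations pairwise → linear system) gives (x, y) ≈ (8.4, 58.3).
Distances from that point to each station vs reported:
  Seismometer 1: calculated 83.2 vs reported 105.7 → residual 22.5 km
  Seismometer 2: calculated 48.2 vs reported 48.2 → residual 0.0 km
  Seismometer 3: calculated 167.3 vs reported 167.3 → residual 0.0 km
  Seismometer 4: calculated 124.7 vs reported 124.7 → residual 0.0 km
Seismometer 2, Seismometer 3, Seismometer 4 are mutually consistent (residuals ≈ 0); Seismometer 1 is off by 22.5 km.

Seismometer 1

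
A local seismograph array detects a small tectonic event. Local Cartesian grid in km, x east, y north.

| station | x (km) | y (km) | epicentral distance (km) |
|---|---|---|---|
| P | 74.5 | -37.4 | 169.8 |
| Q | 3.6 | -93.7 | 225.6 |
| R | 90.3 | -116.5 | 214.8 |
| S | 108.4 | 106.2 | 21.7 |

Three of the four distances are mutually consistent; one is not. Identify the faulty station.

Solve using three stations at a time. Using Q, R, S (subtract circle equations pairwise → linear system) gives (x, y) ≈ (127.0, 95.1).
Distances from that point to each station vs reported:
  P: calculated 142.6 vs reported 169.8 → residual 27.2 km
  Q: calculated 225.6 vs reported 225.6 → residual 0.0 km
  R: calculated 214.8 vs reported 214.8 → residual 0.0 km
  S: calculated 21.7 vs reported 21.7 → residual 0.0 km
Q, R, S are mutually consistent (residuals ≈ 0); P is off by 27.2 km.

P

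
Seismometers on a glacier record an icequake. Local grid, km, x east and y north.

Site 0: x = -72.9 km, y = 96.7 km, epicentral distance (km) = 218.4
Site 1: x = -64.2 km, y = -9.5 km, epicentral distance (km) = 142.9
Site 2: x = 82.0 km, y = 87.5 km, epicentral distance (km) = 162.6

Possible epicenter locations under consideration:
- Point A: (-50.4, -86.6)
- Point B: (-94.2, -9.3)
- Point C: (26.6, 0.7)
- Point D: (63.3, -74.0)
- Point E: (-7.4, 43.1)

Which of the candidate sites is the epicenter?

Point D

For each candidate, compare |candidate − station| to the reported distance:
Point A: residuals Site 0 33.7, Site 1 64.6, Site 2 56.1 → max 64.6 km
Point B: residuals Site 0 110.3, Site 1 112.9, Site 2 38.4 → max 112.9 km
Point C: residuals Site 0 80.1, Site 1 51.5, Site 2 59.6 → max 80.1 km
Point D: residuals Site 0 0.0, Site 1 0.0, Site 2 0.0 → max 0.0 km
Point E: residuals Site 0 133.8, Site 1 65.5, Site 2 62.8 → max 133.8 km
Only Point D has all residuals ≈ 0.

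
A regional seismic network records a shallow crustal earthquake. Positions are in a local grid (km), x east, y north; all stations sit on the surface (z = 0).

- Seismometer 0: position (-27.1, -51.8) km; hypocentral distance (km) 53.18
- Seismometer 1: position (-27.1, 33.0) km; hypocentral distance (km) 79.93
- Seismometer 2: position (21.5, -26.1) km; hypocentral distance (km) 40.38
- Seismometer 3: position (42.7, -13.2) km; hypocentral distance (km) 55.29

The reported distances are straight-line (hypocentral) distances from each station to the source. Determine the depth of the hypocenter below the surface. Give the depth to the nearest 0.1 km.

Each station gives a sphere (x−x_i)² + (y−y_i)² + z² = d_i² (stations at z=0).
Subtracting the Seismometer 0 sphere from Seismometer 1 and Seismometer 2: z² cancels, leaving linear equations in x and y:
0.0 x + 169.6 y = -5154.93
97.2 x + 51.4 y = -1076.62
Solving: x ≈ 4.997, y ≈ -30.395 km (keep extra digits for the depth step; rounded: 5.0, -30.4).
Then from the Seismometer 0 sphere: z² = 53.18² − (x + 27.1)² − (y + 51.8)² with x = 4.997, y = -30.395, so z ≈ 36.602 ≈ 36.6 km.

depth ≈ 36.6 km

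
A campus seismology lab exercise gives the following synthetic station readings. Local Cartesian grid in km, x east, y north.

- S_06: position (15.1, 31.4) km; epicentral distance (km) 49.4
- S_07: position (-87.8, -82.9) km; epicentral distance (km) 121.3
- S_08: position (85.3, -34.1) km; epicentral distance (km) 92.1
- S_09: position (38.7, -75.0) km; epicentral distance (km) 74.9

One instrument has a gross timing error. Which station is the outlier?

S_07

Solve using three stations at a time. Using S_06, S_08, S_09 (subtract circle equations pairwise → linear system) gives (x, y) ≈ (-4.5, -13.9).
Distances from that point to each station vs reported:
  S_06: calculated 49.3 vs reported 49.4 → residual 0.1 km
  S_07: calculated 108.2 vs reported 121.3 → residual 13.1 km
  S_08: calculated 92.1 vs reported 92.1 → residual 0.0 km
  S_09: calculated 74.9 vs reported 74.9 → residual 0.0 km
S_06, S_08, S_09 are mutually consistent (residuals ≈ 0); S_07 is off by 13.1 km.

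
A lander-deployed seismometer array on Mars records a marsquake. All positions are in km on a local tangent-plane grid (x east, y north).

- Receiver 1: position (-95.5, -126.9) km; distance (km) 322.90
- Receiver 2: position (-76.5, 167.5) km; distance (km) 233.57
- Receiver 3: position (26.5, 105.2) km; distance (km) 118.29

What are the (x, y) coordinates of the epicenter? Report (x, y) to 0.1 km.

143.8 km east, 89.9 km north

Circle about each station: (x + 95.5)² + (y + 126.9)² = 322.90²; (x + 76.5)² + (y − 167.5)² = 233.57²; (x − 26.5)² + (y − 105.2)² = 118.29².
Subtracting pairs of circle equations eliminates x²+y² and gives linear equations (the radical axes):
38.0 x + 588.8 y = 58394.11
244.0 x + 464.2 y = 76817.32
Solving the 2×2 system: x ≈ 143.8, y ≈ 89.9 km.
Check against Receiver 1 (with the unrounded x, y): √((x + 95.5)²+(y + 126.9)²) = 322.90 ≈ 322.90 km. ✓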